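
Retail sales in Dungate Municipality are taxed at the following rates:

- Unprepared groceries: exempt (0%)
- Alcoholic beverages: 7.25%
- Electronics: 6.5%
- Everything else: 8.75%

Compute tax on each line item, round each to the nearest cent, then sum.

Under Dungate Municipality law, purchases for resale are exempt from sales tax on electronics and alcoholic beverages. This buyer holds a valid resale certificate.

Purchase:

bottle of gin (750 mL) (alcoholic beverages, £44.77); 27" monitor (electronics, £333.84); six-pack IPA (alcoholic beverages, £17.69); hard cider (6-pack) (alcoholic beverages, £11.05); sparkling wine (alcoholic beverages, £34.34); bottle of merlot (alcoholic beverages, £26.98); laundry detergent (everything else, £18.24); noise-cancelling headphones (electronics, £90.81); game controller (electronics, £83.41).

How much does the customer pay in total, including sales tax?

Bottle of gin (750 mL) £44.77: alcoholic beverages, buyer-exempt → 0% → £0.00
27" monitor £333.84: electronics, buyer-exempt → 0% → £0.00
Six-pack IPA £17.69: alcoholic beverages, buyer-exempt → 0% → £0.00
Hard cider (6-pack) £11.05: alcoholic beverages, buyer-exempt → 0% → £0.00
Sparkling wine £34.34: alcoholic beverages, buyer-exempt → 0% → £0.00
Bottle of merlot £26.98: alcoholic beverages, buyer-exempt → 0% → £0.00
Laundry detergent £18.24: everything else → 8.75% → £1.60
Noise-cancelling headphones £90.81: electronics, buyer-exempt → 0% → £0.00
Game controller £83.41: electronics, buyer-exempt → 0% → £0.00
Subtotal = £661.13; tax = £1.60; total due = £662.73

£662.73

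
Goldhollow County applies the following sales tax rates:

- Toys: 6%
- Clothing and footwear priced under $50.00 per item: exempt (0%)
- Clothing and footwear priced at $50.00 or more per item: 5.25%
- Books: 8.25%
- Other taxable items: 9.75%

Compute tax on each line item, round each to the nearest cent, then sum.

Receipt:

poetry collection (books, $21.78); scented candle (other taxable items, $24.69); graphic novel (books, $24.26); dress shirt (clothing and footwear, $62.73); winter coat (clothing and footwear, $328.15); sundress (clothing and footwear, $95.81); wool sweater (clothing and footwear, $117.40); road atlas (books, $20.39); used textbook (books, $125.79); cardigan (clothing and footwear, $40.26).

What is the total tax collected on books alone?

$15.86

Poetry collection $21.78: books → 8.25% → $1.80
Graphic novel $24.26: books → 8.25% → $2.00
Road atlas $20.39: books → 8.25% → $1.68
Used textbook $125.79: books → 8.25% → $10.38
Tax on books = $1.80 + $2.00 + $1.68 + $10.38 = $15.86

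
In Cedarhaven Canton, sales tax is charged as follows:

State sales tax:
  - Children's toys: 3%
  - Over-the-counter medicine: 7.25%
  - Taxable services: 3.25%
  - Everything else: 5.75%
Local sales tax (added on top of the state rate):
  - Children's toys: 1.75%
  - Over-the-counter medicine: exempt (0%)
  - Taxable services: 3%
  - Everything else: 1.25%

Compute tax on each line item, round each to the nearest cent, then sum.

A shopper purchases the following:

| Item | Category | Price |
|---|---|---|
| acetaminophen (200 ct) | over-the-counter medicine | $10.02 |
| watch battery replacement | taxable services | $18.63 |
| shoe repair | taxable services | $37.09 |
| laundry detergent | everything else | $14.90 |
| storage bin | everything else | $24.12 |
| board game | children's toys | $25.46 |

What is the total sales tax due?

$8.15

Acetaminophen (200 ct) $10.02: over-the-counter medicine → 7.25% + 0% local = 7.25% → $0.73
Watch battery replacement $18.63: taxable services → 3.25% + 3% local = 6.25% → $1.16
Shoe repair $37.09: taxable services → 3.25% + 3% local = 6.25% → $2.32
Laundry detergent $14.90: everything else → 5.75% + 1.25% local = 7% → $1.04
Storage bin $24.12: everything else → 5.75% + 1.25% local = 7% → $1.69
Board game $25.46: children's toys → 3% + 1.75% local = 4.75% → $1.21
Total tax = $0.73 + $1.16 + $2.32 + $1.04 + $1.69 + $1.21 = $8.15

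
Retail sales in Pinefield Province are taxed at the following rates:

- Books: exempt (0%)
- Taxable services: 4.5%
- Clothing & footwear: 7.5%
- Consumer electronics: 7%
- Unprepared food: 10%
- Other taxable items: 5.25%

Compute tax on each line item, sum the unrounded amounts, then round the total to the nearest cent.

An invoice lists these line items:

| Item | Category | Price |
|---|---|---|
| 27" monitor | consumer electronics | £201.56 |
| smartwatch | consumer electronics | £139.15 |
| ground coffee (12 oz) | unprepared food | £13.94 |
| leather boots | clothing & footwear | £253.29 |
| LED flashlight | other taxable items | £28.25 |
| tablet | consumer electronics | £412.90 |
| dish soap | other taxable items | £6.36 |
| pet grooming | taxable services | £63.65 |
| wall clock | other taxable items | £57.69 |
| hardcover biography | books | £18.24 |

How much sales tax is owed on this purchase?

27" monitor £201.56: consumer electronics → 7% → £14.1092
Smartwatch £139.15: consumer electronics → 7% → £9.7405
Ground coffee (12 oz) £13.94: unprepared food → 10% → £1.394
Leather boots £253.29: clothing & footwear → 7.5% → £18.99675
LED flashlight £28.25: other taxable items → 5.25% → £1.483125
Tablet £412.90: consumer electronics → 7% → £28.903
Dish soap £6.36: other taxable items → 5.25% → £0.3339
Pet grooming £63.65: taxable services → 4.5% → £2.86425
Wall clock £57.69: other taxable items → 5.25% → £3.028725
Hardcover biography £18.24: books → 0% → £0.00
Unrounded tax sum = £80.85345 → £80.85

£80.85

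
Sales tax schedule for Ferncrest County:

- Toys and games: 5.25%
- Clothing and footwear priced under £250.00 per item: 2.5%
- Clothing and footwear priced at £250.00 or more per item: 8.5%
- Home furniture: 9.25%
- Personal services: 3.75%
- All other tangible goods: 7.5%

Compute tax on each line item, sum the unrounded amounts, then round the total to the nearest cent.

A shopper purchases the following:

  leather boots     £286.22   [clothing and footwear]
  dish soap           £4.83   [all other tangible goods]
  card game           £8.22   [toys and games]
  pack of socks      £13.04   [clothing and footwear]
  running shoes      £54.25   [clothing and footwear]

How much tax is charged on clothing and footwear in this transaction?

Leather boots £286.22: clothing and footwear, £250.00 or more → 8.5% → £24.3287
Pack of socks £13.04: clothing and footwear, under £250.00 → 2.5% → £0.326
Running shoes £54.25: clothing and footwear, under £250.00 → 2.5% → £1.35625
Tax on clothing and footwear: unrounded sum = £26.01095 → £26.01

£26.01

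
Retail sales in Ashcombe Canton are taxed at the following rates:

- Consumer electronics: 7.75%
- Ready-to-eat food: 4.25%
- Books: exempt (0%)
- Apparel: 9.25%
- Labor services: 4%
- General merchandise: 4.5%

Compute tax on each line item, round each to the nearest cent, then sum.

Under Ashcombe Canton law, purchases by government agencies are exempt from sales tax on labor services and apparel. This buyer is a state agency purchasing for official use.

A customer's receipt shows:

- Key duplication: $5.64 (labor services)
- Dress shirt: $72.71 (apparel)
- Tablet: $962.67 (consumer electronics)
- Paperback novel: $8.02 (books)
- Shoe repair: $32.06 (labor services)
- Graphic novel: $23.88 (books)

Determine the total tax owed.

Key duplication $5.64: labor services, buyer-exempt → 0% → $0.00
Dress shirt $72.71: apparel, buyer-exempt → 0% → $0.00
Tablet $962.67: consumer electronics → 7.75% → $74.61
Paperback novel $8.02: books → 0% → $0.00
Shoe repair $32.06: labor services, buyer-exempt → 0% → $0.00
Graphic novel $23.88: books → 0% → $0.00
Total tax = $74.61

$74.61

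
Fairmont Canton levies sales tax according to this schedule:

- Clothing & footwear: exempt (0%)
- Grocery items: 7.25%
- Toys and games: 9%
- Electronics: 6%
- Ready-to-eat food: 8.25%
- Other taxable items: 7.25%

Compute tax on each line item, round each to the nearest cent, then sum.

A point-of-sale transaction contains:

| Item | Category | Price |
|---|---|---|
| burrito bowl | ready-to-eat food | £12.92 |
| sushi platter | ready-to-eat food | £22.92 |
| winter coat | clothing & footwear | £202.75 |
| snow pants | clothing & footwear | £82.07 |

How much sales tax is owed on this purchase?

Burrito bowl £12.92: ready-to-eat food → 8.25% → £1.07
Sushi platter £22.92: ready-to-eat food → 8.25% → £1.89
Winter coat £202.75: clothing & footwear → 0% → £0.00
Snow pants £82.07: clothing & footwear → 0% → £0.00
Total tax = £1.07 + £1.89 = £2.96

£2.96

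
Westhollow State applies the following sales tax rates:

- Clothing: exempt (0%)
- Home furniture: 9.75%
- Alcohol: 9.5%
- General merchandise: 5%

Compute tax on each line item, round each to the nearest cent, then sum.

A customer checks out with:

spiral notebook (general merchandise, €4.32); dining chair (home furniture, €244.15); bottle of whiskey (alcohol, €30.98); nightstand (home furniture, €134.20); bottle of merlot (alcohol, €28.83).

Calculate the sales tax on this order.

€42.78

Spiral notebook €4.32: general merchandise → 5% → €0.22
Dining chair €244.15: home furniture → 9.75% → €23.80
Bottle of whiskey €30.98: alcohol → 9.5% → €2.94
Nightstand €134.20: home furniture → 9.75% → €13.08
Bottle of merlot €28.83: alcohol → 9.5% → €2.74
Total tax = €0.22 + €23.80 + €2.94 + €13.08 + €2.74 = €42.78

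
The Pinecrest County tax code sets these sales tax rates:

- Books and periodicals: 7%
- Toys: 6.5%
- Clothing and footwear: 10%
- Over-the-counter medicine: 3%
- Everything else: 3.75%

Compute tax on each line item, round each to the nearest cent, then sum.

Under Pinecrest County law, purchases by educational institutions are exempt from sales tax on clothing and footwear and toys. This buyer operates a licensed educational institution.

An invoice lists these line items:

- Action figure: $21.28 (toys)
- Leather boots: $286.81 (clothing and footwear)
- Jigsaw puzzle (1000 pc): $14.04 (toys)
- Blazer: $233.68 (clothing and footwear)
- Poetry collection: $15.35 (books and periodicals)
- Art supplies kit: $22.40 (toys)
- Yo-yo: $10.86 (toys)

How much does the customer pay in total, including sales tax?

$605.49

Action figure $21.28: toys, buyer-exempt → 0% → $0.00
Leather boots $286.81: clothing and footwear, buyer-exempt → 0% → $0.00
Jigsaw puzzle (1000 pc) $14.04: toys, buyer-exempt → 0% → $0.00
Blazer $233.68: clothing and footwear, buyer-exempt → 0% → $0.00
Poetry collection $15.35: books and periodicals → 7% → $1.07
Art supplies kit $22.40: toys, buyer-exempt → 0% → $0.00
Yo-yo $10.86: toys, buyer-exempt → 0% → $0.00
Subtotal = $604.42; tax = $1.07; total due = $605.49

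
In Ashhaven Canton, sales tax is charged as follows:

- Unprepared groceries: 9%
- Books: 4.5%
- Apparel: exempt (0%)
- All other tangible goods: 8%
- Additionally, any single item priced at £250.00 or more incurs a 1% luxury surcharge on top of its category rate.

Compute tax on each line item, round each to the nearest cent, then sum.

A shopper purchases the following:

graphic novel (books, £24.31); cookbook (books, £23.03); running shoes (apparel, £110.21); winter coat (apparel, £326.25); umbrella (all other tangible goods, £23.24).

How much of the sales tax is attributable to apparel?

Running shoes £110.21: apparel → 0% → £0.00
Winter coat £326.25: apparel → 0% + 1% surcharge = 1% → £3.26
Tax on apparel = £0.00 + £3.26 = £3.26

£3.26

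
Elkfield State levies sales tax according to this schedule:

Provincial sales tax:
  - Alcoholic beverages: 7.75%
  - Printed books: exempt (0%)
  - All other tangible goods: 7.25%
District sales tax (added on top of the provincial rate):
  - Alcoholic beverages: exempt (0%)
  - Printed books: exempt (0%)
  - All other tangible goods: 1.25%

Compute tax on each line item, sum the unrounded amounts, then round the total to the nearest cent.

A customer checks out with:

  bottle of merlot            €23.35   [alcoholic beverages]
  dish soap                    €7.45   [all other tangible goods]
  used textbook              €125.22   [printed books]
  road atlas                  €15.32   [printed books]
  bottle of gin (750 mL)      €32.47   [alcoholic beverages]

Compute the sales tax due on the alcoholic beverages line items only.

Bottle of merlot €23.35: alcoholic beverages → 7.75% + 0% district = 7.75% → €1.809625
Bottle of gin (750 mL) €32.47: alcoholic beverages → 7.75% + 0% district = 7.75% → €2.516425
Tax on alcoholic beverages: unrounded sum = €4.32605 → €4.33

€4.33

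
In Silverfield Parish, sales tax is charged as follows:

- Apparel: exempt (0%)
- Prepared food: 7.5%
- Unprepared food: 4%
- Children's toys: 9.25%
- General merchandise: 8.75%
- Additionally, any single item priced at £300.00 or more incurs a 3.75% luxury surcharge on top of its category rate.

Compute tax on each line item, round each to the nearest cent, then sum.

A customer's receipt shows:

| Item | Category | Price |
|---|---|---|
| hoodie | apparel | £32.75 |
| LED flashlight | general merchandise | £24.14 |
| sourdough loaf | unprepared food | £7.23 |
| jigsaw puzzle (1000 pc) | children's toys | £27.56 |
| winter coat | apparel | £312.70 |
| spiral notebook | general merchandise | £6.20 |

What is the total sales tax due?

£17.22

Hoodie £32.75: apparel → 0% → £0.00
LED flashlight £24.14: general merchandise → 8.75% → £2.11
Sourdough loaf £7.23: unprepared food → 4% → £0.29
Jigsaw puzzle (1000 pc) £27.56: children's toys → 9.25% → £2.55
Winter coat £312.70: apparel → 0% + 3.75% surcharge = 3.75% → £11.73
Spiral notebook £6.20: general merchandise → 8.75% → £0.54
Total tax = £2.11 + £0.29 + £2.55 + £11.73 + £0.54 = £17.22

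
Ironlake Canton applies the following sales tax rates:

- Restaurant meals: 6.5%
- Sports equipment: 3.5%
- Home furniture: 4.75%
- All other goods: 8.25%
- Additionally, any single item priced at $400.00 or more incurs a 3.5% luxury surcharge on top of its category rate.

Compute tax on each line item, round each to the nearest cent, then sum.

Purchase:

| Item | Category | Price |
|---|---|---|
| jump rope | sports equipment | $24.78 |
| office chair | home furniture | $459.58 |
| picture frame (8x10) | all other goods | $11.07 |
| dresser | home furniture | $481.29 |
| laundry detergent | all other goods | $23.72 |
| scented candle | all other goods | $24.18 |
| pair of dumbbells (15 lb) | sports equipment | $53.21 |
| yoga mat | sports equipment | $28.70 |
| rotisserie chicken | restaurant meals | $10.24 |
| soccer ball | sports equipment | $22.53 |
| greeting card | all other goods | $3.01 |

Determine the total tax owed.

Jump rope $24.78: sports equipment → 3.5% → $0.87
Office chair $459.58: home furniture → 4.75% + 3.5% surcharge = 8.25% → $37.92
Picture frame (8x10) $11.07: all other goods → 8.25% → $0.91
Dresser $481.29: home furniture → 4.75% + 3.5% surcharge = 8.25% → $39.71
Laundry detergent $23.72: all other goods → 8.25% → $1.96
Scented candle $24.18: all other goods → 8.25% → $1.99
Pair of dumbbells (15 lb) $53.21: sports equipment → 3.5% → $1.86
Yoga mat $28.70: sports equipment → 3.5% → $1.00
Rotisserie chicken $10.24: restaurant meals → 6.5% → $0.67
Soccer ball $22.53: sports equipment → 3.5% → $0.79
Greeting card $3.01: all other goods → 8.25% → $0.25
Total tax = $0.87 + $37.92 + $0.91 + $39.71 + $1.96 + $1.99 + $1.86 + $1.00 + $0.67 + $0.79 + $0.25 = $87.93

$87.93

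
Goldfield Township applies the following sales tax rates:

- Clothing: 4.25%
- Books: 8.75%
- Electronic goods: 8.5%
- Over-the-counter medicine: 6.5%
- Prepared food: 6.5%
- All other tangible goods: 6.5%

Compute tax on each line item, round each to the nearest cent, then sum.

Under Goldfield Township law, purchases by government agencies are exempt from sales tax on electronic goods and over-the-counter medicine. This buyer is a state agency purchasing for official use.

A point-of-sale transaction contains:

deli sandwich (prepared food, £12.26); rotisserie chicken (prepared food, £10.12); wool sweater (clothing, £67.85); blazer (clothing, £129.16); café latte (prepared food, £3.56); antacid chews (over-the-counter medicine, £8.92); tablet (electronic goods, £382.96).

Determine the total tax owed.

Deli sandwich £12.26: prepared food → 6.5% → £0.80
Rotisserie chicken £10.12: prepared food → 6.5% → £0.66
Wool sweater £67.85: clothing → 4.25% → £2.88
Blazer £129.16: clothing → 4.25% → £5.49
Café latte £3.56: prepared food → 6.5% → £0.23
Antacid chews £8.92: over-the-counter medicine, buyer-exempt → 0% → £0.00
Tablet £382.96: electronic goods, buyer-exempt → 0% → £0.00
Total tax = £0.80 + £0.66 + £2.88 + £5.49 + £0.23 = £10.06

£10.06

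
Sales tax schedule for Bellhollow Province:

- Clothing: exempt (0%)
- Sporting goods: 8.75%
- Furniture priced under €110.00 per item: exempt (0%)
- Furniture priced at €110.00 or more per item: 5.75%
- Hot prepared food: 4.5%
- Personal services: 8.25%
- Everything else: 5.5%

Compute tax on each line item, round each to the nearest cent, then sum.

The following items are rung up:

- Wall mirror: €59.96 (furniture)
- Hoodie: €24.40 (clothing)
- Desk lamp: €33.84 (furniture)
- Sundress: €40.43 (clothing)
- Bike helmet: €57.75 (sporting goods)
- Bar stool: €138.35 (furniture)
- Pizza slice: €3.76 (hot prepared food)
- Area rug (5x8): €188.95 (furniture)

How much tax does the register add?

Wall mirror €59.96: furniture, under €110.00 → 0% → €0.00
Hoodie €24.40: clothing → 0% → €0.00
Desk lamp €33.84: furniture, under €110.00 → 0% → €0.00
Sundress €40.43: clothing → 0% → €0.00
Bike helmet €57.75: sporting goods → 8.75% → €5.05
Bar stool €138.35: furniture, €110.00 or more → 5.75% → €7.96
Pizza slice €3.76: hot prepared food → 4.5% → €0.17
Area rug (5x8) €188.95: furniture, €110.00 or more → 5.75% → €10.86
Total tax = €5.05 + €7.96 + €0.17 + €10.86 = €24.04

€24.04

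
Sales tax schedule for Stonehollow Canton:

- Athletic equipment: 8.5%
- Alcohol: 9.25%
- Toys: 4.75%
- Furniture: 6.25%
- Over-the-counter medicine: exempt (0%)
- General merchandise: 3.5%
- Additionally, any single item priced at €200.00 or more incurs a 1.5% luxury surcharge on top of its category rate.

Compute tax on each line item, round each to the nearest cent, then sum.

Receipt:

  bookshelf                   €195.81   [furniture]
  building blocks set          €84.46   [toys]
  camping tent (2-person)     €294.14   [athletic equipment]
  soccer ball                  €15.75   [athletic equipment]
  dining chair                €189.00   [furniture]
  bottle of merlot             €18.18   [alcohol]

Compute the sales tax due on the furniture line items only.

Bookshelf €195.81: furniture → 6.25% → €12.24
Dining chair €189.00: furniture → 6.25% → €11.81
Tax on furniture = €12.24 + €11.81 = €24.05

€24.05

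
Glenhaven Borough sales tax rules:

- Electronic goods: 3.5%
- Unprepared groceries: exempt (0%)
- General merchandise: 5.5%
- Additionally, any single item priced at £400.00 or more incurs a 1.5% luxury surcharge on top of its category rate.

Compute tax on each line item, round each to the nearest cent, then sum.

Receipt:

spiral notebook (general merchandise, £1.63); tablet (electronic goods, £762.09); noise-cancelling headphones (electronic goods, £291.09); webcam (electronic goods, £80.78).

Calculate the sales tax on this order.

Spiral notebook £1.63: general merchandise → 5.5% → £0.09
Tablet £762.09: electronic goods → 3.5% + 1.5% surcharge = 5% → £38.10
Noise-cancelling headphones £291.09: electronic goods → 3.5% → £10.19
Webcam £80.78: electronic goods → 3.5% → £2.83
Total tax = £0.09 + £38.10 + £10.19 + £2.83 = £51.21

£51.21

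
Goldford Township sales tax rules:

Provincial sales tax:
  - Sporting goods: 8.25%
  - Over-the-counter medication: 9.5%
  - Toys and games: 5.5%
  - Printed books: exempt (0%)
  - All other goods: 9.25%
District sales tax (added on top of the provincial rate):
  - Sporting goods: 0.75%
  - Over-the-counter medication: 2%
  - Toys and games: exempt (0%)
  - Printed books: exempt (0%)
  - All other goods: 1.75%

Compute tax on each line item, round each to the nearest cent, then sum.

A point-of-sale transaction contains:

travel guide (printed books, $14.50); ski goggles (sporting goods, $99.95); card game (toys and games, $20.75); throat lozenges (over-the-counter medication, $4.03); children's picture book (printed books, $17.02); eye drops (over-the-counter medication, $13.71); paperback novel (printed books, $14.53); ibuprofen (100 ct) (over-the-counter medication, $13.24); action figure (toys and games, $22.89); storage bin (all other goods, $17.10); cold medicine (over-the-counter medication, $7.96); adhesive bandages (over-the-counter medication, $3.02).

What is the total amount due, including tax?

Travel guide $14.50: printed books → 0% + 0% district = 0% → $0.00
Ski goggles $99.95: sporting goods → 8.25% + 0.75% district = 9% → $9.00
Card game $20.75: toys and games → 5.5% + 0% district = 5.5% → $1.14
Throat lozenges $4.03: over-the-counter medication → 9.5% + 2% district = 11.5% → $0.46
Children's picture book $17.02: printed books → 0% + 0% district = 0% → $0.00
Eye drops $13.71: over-the-counter medication → 9.5% + 2% district = 11.5% → $1.58
Paperback novel $14.53: printed books → 0% + 0% district = 0% → $0.00
Ibuprofen (100 ct) $13.24: over-the-counter medication → 9.5% + 2% district = 11.5% → $1.52
Action figure $22.89: toys and games → 5.5% + 0% district = 5.5% → $1.26
Storage bin $17.10: all other goods → 9.25% + 1.75% district = 11% → $1.88
Cold medicine $7.96: over-the-counter medication → 9.5% + 2% district = 11.5% → $0.92
Adhesive bandages $3.02: over-the-counter medication → 9.5% + 2% district = 11.5% → $0.35
Subtotal = $248.70; tax = $18.11; total due = $266.81

$266.81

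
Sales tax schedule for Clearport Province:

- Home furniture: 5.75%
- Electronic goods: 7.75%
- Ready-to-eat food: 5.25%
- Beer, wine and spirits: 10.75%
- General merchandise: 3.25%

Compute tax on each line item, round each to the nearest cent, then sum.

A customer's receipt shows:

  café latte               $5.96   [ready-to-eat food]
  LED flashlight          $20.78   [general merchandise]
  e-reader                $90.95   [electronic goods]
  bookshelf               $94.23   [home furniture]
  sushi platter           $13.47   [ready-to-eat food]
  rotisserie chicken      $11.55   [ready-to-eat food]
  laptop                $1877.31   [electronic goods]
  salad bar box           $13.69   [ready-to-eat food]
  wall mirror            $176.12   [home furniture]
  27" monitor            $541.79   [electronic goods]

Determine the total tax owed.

$213.11

Café latte $5.96: ready-to-eat food → 5.25% → $0.31
LED flashlight $20.78: general merchandise → 3.25% → $0.68
E-reader $90.95: electronic goods → 7.75% → $7.05
Bookshelf $94.23: home furniture → 5.75% → $5.42
Sushi platter $13.47: ready-to-eat food → 5.25% → $0.71
Rotisserie chicken $11.55: ready-to-eat food → 5.25% → $0.61
Laptop $1877.31: electronic goods → 7.75% → $145.49
Salad bar box $13.69: ready-to-eat food → 5.25% → $0.72
Wall mirror $176.12: home furniture → 5.75% → $10.13
27" monitor $541.79: electronic goods → 7.75% → $41.99
Total tax = $0.31 + $0.68 + $7.05 + $5.42 + $0.71 + $0.61 + $145.49 + $0.72 + $10.13 + $41.99 = $213.11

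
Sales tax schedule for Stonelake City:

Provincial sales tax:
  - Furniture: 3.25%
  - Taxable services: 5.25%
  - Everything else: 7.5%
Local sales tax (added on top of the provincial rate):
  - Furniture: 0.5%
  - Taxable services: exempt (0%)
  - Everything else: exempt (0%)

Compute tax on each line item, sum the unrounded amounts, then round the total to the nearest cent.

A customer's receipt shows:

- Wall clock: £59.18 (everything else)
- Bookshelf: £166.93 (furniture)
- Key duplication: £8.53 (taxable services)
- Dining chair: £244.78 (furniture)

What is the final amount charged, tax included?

£499.75

Wall clock £59.18: everything else → 7.5% + 0% local = 7.5% → £4.4385
Bookshelf £166.93: furniture → 3.25% + 0.5% local = 3.75% → £6.259875
Key duplication £8.53: taxable services → 5.25% + 0% local = 5.25% → £0.447825
Dining chair £244.78: furniture → 3.25% + 0.5% local = 3.75% → £9.17925
Subtotal = £479.42; unrounded tax = £20.32545 → £20.33; total due = £499.75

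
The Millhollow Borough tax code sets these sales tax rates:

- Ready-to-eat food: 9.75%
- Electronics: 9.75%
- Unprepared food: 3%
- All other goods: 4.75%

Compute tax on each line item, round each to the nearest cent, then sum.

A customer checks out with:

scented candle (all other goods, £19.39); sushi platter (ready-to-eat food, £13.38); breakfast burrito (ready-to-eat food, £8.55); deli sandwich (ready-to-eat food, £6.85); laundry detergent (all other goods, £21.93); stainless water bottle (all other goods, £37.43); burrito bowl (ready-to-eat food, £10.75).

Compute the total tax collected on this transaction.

£7.59

Scented candle £19.39: all other goods → 4.75% → £0.92
Sushi platter £13.38: ready-to-eat food → 9.75% → £1.30
Breakfast burrito £8.55: ready-to-eat food → 9.75% → £0.83
Deli sandwich £6.85: ready-to-eat food → 9.75% → £0.67
Laundry detergent £21.93: all other goods → 4.75% → £1.04
Stainless water bottle £37.43: all other goods → 4.75% → £1.78
Burrito bowl £10.75: ready-to-eat food → 9.75% → £1.05
Total tax = £0.92 + £1.30 + £0.83 + £0.67 + £1.04 + £1.78 + £1.05 = £7.59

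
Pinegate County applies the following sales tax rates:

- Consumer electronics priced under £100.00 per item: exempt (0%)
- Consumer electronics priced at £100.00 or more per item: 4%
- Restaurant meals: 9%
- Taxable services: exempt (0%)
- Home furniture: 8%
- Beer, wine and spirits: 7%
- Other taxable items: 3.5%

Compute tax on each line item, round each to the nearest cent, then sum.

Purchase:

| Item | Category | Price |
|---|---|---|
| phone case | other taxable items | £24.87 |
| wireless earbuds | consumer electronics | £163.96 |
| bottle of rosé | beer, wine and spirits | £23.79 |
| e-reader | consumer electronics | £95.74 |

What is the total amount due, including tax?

£317.46

Phone case £24.87: other taxable items → 3.5% → £0.87
Wireless earbuds £163.96: consumer electronics, £100.00 or more → 4% → £6.56
Bottle of rosé £23.79: beer, wine and spirits → 7% → £1.67
E-reader £95.74: consumer electronics, under £100.00 → 0% → £0.00
Subtotal = £308.36; tax = £9.10; total due = £317.46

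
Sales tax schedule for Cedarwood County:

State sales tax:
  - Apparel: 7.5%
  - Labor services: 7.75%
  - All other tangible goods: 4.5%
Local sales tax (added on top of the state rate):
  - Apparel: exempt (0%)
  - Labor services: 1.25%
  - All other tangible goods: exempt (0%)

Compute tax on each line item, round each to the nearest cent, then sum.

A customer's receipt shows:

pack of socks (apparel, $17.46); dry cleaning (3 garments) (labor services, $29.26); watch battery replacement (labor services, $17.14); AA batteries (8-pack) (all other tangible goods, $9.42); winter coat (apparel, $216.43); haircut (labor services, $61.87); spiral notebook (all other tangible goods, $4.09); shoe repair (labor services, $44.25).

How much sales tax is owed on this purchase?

Pack of socks $17.46: apparel → 7.5% + 0% local = 7.5% → $1.31
Dry cleaning (3 garments) $29.26: labor services → 7.75% + 1.25% local = 9% → $2.63
Watch battery replacement $17.14: labor services → 7.75% + 1.25% local = 9% → $1.54
AA batteries (8-pack) $9.42: all other tangible goods → 4.5% + 0% local = 4.5% → $0.42
Winter coat $216.43: apparel → 7.5% + 0% local = 7.5% → $16.23
Haircut $61.87: labor services → 7.75% + 1.25% local = 9% → $5.57
Spiral notebook $4.09: all other tangible goods → 4.5% + 0% local = 4.5% → $0.18
Shoe repair $44.25: labor services → 7.75% + 1.25% local = 9% → $3.98
Total tax = $1.31 + $2.63 + $1.54 + $0.42 + $16.23 + $5.57 + $0.18 + $3.98 = $31.86

$31.86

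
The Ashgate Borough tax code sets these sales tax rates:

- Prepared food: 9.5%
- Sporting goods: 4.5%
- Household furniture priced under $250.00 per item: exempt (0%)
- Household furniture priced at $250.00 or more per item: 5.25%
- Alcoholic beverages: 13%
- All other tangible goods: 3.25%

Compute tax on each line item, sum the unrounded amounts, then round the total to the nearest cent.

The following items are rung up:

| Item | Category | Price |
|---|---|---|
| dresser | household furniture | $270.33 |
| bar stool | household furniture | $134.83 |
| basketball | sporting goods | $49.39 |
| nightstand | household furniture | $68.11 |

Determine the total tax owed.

$16.41

Dresser $270.33: household furniture, $250.00 or more → 5.25% → $14.192325
Bar stool $134.83: household furniture, under $250.00 → 0% → $0.00
Basketball $49.39: sporting goods → 4.5% → $2.22255
Nightstand $68.11: household furniture, under $250.00 → 0% → $0.00
Unrounded tax sum = $16.414875 → $16.41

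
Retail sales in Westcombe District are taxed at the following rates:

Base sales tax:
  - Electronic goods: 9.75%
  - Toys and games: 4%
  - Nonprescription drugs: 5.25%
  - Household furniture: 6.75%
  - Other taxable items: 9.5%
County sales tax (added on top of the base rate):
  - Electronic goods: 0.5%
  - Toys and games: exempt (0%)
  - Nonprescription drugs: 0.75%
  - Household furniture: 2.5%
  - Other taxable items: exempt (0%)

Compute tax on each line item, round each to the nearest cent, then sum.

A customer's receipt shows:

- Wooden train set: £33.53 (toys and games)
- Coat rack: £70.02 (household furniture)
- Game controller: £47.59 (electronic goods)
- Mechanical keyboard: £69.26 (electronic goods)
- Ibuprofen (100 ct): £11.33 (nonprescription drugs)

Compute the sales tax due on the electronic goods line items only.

£11.98

Game controller £47.59: electronic goods → 9.75% + 0.5% county = 10.25% → £4.88
Mechanical keyboard £69.26: electronic goods → 9.75% + 0.5% county = 10.25% → £7.10
Tax on electronic goods = £4.88 + £7.10 = £11.98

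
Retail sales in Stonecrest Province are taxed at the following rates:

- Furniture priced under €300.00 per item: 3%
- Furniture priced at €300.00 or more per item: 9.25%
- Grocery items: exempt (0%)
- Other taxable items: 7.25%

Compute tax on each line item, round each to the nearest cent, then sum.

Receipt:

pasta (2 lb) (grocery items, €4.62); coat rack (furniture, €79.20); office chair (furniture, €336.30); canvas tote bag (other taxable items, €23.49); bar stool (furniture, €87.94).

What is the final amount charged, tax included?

€569.38

Pasta (2 lb) €4.62: grocery items → 0% → €0.00
Coat rack €79.20: furniture, under €300.00 → 3% → €2.38
Office chair €336.30: furniture, €300.00 or more → 9.25% → €31.11
Canvas tote bag €23.49: other taxable items → 7.25% → €1.70
Bar stool €87.94: furniture, under €300.00 → 3% → €2.64
Subtotal = €531.55; tax = €37.83; total due = €569.38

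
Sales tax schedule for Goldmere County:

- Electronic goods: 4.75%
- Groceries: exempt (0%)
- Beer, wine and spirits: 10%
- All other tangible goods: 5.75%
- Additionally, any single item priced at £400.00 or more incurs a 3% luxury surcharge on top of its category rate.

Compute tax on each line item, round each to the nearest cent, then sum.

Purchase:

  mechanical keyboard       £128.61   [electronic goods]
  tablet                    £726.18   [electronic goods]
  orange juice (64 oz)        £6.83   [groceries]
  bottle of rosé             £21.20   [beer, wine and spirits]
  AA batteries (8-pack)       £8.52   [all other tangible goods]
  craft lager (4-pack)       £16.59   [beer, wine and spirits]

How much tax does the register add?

£66.66

Mechanical keyboard £128.61: electronic goods → 4.75% → £6.11
Tablet £726.18: electronic goods → 4.75% + 3% surcharge = 7.75% → £56.28
Orange juice (64 oz) £6.83: groceries → 0% → £0.00
Bottle of rosé £21.20: beer, wine and spirits → 10% → £2.12
AA batteries (8-pack) £8.52: all other tangible goods → 5.75% → £0.49
Craft lager (4-pack) £16.59: beer, wine and spirits → 10% → £1.66
Total tax = £6.11 + £56.28 + £2.12 + £0.49 + £1.66 = £66.66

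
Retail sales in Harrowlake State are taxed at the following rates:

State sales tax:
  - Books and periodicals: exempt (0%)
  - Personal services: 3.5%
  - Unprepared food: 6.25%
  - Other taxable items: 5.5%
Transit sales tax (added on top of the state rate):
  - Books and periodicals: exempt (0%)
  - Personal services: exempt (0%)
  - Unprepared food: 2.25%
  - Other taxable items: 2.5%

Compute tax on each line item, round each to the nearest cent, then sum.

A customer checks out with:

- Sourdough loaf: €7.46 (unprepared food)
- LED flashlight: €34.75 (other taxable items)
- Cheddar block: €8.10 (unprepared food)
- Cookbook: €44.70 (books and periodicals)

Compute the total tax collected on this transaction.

Sourdough loaf €7.46: unprepared food → 6.25% + 2.25% transit = 8.5% → €0.63
LED flashlight €34.75: other taxable items → 5.5% + 2.5% transit = 8% → €2.78
Cheddar block €8.10: unprepared food → 6.25% + 2.25% transit = 8.5% → €0.69
Cookbook €44.70: books and periodicals → 0% + 0% transit = 0% → €0.00
Total tax = €0.63 + €2.78 + €0.69 = €4.10

€4.10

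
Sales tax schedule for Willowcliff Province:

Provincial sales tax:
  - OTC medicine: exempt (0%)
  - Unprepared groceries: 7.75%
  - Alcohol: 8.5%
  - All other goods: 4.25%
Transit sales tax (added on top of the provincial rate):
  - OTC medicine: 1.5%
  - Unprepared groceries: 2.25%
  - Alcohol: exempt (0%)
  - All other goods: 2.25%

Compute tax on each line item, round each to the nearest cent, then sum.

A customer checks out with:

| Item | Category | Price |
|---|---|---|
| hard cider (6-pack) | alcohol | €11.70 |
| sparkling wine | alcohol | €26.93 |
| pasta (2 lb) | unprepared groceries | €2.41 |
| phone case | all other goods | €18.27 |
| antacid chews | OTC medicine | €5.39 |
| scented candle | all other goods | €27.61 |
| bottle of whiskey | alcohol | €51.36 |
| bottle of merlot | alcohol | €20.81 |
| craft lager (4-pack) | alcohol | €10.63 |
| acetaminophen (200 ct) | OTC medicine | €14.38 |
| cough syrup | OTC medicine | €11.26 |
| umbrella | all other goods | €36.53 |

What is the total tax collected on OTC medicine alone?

€0.47

Antacid chews €5.39: OTC medicine → 0% + 1.5% transit = 1.5% → €0.08
Acetaminophen (200 ct) €14.38: OTC medicine → 0% + 1.5% transit = 1.5% → €0.22
Cough syrup €11.26: OTC medicine → 0% + 1.5% transit = 1.5% → €0.17
Tax on OTC medicine = €0.08 + €0.22 + €0.17 = €0.47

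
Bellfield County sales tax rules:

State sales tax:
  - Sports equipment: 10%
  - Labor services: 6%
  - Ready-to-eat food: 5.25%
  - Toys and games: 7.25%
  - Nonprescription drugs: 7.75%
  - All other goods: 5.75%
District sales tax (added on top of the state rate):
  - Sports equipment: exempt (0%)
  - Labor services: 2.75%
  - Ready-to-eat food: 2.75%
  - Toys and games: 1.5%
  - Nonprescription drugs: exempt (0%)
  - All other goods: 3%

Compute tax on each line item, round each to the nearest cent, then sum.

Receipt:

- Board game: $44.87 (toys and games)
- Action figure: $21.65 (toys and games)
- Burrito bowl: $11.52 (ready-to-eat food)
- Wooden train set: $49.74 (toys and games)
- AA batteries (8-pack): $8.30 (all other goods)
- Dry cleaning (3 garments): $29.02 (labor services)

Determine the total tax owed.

Board game $44.87: toys and games → 7.25% + 1.5% district = 8.75% → $3.93
Action figure $21.65: toys and games → 7.25% + 1.5% district = 8.75% → $1.89
Burrito bowl $11.52: ready-to-eat food → 5.25% + 2.75% district = 8% → $0.92
Wooden train set $49.74: toys and games → 7.25% + 1.5% district = 8.75% → $4.35
AA batteries (8-pack) $8.30: all other goods → 5.75% + 3% district = 8.75% → $0.73
Dry cleaning (3 garments) $29.02: labor services → 6% + 2.75% district = 8.75% → $2.54
Total tax = $3.93 + $1.89 + $0.92 + $4.35 + $0.73 + $2.54 = $14.36

$14.36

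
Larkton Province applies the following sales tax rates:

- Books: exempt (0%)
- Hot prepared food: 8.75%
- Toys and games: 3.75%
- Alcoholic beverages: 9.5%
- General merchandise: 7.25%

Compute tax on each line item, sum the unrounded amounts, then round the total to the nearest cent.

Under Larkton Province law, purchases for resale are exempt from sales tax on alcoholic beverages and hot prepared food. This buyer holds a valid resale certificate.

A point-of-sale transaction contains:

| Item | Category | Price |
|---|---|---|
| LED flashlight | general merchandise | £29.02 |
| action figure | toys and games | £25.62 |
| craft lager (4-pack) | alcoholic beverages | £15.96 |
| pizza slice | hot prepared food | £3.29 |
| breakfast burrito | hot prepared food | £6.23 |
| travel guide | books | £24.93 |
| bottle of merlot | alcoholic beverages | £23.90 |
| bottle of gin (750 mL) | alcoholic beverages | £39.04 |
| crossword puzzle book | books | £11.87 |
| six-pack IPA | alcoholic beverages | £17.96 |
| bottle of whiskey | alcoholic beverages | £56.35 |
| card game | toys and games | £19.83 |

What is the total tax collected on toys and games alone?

Action figure £25.62: toys and games → 3.75% → £0.96075
Card game £19.83: toys and games → 3.75% → £0.743625
Tax on toys and games: unrounded sum = £1.704375 → £1.70

£1.70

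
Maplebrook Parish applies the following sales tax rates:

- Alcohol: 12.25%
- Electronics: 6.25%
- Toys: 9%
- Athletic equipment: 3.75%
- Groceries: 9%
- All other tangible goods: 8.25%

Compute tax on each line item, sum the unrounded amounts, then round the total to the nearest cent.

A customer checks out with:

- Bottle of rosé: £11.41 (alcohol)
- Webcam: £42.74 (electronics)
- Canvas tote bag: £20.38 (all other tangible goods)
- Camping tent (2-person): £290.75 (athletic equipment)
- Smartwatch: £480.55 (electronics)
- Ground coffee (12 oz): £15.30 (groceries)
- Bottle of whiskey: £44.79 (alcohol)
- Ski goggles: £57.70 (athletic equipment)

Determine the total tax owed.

£55.72

Bottle of rosé £11.41: alcohol → 12.25% → £1.397725
Webcam £42.74: electronics → 6.25% → £2.67125
Canvas tote bag £20.38: all other tangible goods → 8.25% → £1.68135
Camping tent (2-person) £290.75: athletic equipment → 3.75% → £10.903125
Smartwatch £480.55: electronics → 6.25% → £30.034375
Ground coffee (12 oz) £15.30: groceries → 9% → £1.377
Bottle of whiskey £44.79: alcohol → 12.25% → £5.486775
Ski goggles £57.70: athletic equipment → 3.75% → £2.16375
Unrounded tax sum = £55.71535 → £55.72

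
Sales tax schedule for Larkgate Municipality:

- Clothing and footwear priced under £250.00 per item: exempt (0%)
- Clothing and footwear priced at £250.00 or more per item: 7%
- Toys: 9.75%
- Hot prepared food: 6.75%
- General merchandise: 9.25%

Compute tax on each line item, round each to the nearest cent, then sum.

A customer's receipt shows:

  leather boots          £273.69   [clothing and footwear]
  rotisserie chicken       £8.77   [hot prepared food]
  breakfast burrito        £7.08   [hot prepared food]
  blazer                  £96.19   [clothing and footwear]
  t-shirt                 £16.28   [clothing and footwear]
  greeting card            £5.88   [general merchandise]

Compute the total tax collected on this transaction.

Leather boots £273.69: clothing and footwear, £250.00 or more → 7% → £19.16
Rotisserie chicken £8.77: hot prepared food → 6.75% → £0.59
Breakfast burrito £7.08: hot prepared food → 6.75% → £0.48
Blazer £96.19: clothing and footwear, under £250.00 → 0% → £0.00
T-shirt £16.28: clothing and footwear, under £250.00 → 0% → £0.00
Greeting card £5.88: general merchandise → 9.25% → £0.54
Total tax = £19.16 + £0.59 + £0.48 + £0.54 = £20.77

£20.77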